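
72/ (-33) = -24/ 11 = -2.18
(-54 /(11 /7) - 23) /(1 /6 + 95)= -3786 /6281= -0.60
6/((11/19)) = 114/11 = 10.36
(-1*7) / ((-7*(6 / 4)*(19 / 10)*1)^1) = 20 / 57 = 0.35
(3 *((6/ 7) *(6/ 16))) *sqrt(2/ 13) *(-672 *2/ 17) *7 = -9072 *sqrt(26)/ 221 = -209.31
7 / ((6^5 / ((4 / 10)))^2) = 7 / 377913600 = 0.00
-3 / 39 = -1 / 13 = -0.08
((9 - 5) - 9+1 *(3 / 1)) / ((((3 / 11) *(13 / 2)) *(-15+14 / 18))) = 33 / 416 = 0.08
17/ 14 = 1.21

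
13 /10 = 1.30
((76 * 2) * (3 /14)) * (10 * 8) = 18240 /7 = 2605.71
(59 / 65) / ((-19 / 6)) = -354 / 1235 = -0.29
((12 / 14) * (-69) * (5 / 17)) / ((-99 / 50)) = 8.79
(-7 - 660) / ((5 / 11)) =-7337 / 5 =-1467.40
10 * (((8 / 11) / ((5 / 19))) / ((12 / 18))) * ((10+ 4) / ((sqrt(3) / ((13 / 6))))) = 13832 * sqrt(3) / 33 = 725.99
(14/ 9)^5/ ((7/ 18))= 153664/ 6561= 23.42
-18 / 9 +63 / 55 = -0.85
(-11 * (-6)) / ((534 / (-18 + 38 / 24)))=-2167 / 1068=-2.03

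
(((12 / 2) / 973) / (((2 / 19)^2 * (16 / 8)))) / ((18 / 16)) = 722 / 2919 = 0.25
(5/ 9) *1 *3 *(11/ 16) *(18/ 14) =165/ 112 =1.47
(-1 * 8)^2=64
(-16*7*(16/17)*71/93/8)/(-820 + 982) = -7952/128061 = -0.06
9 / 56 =0.16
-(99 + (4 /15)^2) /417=-0.24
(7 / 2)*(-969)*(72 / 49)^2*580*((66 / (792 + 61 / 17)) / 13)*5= -326896010496 / 2412319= -135511.10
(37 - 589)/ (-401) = 552/ 401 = 1.38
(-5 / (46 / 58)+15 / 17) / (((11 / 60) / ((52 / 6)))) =-1102400 / 4301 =-256.31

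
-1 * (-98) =98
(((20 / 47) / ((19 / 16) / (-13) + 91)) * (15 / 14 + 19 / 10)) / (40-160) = -10816 / 93315915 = -0.00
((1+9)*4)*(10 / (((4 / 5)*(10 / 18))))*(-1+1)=0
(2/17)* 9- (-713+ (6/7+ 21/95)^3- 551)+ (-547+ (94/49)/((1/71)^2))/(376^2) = 893288894585618179/706788618088000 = 1263.87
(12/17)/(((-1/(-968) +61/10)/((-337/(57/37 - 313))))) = 60349960/482080611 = 0.13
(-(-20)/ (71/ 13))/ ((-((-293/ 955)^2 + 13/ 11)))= -652097875/ 227211786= -2.87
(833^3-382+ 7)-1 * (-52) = 578009214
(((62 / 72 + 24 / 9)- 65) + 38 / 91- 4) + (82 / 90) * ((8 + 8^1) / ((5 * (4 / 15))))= -886507 / 16380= -54.12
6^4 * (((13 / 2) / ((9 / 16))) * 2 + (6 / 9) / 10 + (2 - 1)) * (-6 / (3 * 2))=-156672 / 5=-31334.40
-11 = -11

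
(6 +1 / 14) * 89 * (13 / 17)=413.21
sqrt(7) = 2.65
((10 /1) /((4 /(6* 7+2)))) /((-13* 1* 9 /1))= -110 /117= -0.94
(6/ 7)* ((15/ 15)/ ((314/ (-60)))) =-180/ 1099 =-0.16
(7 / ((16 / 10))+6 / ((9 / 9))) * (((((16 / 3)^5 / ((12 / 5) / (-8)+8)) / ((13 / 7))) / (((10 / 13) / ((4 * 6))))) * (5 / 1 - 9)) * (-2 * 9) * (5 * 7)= 24368906240 / 99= 246150568.08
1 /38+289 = 10983 /38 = 289.03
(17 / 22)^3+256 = 2730801 / 10648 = 256.46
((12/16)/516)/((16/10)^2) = 25/44032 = 0.00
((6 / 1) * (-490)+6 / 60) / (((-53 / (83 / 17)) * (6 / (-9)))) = -406.23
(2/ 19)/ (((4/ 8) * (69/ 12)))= 0.04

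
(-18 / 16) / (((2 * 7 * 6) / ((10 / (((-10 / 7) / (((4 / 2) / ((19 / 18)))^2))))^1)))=243 / 722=0.34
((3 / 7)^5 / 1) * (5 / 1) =1215 / 16807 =0.07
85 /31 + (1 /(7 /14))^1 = 147 /31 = 4.74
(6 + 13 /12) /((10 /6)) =17 /4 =4.25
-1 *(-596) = 596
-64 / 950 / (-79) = 32 / 37525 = 0.00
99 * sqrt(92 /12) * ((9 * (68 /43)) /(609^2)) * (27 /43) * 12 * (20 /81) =0.02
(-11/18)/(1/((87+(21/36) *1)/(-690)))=11561/149040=0.08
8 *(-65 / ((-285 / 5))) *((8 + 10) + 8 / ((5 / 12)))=6448 / 19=339.37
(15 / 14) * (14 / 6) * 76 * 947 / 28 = 89965 / 14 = 6426.07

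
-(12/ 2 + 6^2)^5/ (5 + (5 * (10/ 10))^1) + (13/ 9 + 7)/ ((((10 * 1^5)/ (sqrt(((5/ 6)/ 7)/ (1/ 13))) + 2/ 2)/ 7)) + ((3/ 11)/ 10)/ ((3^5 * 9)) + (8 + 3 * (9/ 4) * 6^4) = -866126131070869/ 66317130 + 1064 * sqrt(2730)/ 7443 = -13060360.66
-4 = -4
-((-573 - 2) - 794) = 1369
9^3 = 729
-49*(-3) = 147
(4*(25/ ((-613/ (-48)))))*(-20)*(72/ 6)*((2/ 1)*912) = -2101248000/ 613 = -3427810.77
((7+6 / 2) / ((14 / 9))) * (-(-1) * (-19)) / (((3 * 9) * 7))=-0.65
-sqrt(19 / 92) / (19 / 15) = -15 * sqrt(437) / 874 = -0.36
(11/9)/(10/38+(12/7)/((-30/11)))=-7315/2187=-3.34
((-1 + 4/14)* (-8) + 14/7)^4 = 8503056/2401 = 3541.46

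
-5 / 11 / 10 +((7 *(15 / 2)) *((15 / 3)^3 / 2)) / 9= 48119 / 132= 364.54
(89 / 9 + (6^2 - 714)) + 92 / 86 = -258145 / 387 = -667.04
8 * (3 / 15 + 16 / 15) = 152 / 15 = 10.13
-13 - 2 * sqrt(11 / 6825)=-13 - 2 * sqrt(3003) / 1365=-13.08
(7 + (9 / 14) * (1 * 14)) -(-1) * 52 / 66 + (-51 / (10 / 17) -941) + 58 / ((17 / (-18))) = -6015737 / 5610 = -1072.32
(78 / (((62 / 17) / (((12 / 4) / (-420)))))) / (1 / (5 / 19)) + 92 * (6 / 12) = 757969 / 16492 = 45.96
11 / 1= 11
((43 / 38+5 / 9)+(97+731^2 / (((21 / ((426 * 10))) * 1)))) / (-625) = -259507312297 / 1496250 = -173438.47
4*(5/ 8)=5/ 2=2.50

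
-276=-276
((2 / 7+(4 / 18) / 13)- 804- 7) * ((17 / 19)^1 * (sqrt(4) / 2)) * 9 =-11287337 / 1729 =-6528.25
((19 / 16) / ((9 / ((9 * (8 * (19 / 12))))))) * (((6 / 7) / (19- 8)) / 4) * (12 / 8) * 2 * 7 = 1083 / 176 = 6.15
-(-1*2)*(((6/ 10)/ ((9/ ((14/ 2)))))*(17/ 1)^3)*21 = 481474/ 5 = 96294.80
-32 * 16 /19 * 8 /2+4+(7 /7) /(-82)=-161723 /1558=-103.80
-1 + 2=1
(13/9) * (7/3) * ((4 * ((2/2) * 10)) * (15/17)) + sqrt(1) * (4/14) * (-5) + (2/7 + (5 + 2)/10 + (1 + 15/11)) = 14240287/117810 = 120.88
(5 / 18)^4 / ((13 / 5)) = 3125 / 1364688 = 0.00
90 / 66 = 1.36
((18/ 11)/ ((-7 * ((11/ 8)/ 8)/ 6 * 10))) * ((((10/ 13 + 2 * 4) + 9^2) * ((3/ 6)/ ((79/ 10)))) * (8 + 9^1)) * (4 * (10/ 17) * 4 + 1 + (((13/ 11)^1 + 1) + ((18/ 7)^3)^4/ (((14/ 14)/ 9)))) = -7852465519386411551688576/ 132441173218713359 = -59290214.13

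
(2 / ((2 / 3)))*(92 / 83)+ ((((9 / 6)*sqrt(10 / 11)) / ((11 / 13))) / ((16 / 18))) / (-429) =3.32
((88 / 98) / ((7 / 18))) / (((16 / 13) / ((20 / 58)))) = 6435 / 9947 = 0.65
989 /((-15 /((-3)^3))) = 1780.20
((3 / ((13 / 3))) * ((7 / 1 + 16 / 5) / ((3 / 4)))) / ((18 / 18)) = 612 / 65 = 9.42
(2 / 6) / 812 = 1 / 2436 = 0.00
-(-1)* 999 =999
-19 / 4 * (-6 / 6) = 19 / 4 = 4.75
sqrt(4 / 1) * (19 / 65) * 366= 13908 / 65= 213.97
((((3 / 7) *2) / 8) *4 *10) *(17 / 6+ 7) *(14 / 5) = 118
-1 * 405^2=-164025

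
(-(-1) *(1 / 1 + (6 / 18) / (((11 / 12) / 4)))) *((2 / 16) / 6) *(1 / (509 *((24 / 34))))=51 / 358336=0.00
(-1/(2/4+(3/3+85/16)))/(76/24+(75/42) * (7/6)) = -0.03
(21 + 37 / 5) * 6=852 / 5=170.40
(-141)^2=19881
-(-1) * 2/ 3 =2/ 3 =0.67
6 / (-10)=-3 / 5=-0.60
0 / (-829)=0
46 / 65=0.71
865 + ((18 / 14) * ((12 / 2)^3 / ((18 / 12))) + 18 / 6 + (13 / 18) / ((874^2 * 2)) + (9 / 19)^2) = 1053.37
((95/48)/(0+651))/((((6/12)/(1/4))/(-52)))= -1235/15624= -0.08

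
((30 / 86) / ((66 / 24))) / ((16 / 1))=15 / 1892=0.01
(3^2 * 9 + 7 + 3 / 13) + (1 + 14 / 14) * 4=1251 / 13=96.23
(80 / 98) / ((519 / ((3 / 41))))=40 / 347557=0.00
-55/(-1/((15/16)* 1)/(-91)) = -75075/16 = -4692.19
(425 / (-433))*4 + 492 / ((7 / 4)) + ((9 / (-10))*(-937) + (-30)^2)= 61241863 / 30310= 2020.52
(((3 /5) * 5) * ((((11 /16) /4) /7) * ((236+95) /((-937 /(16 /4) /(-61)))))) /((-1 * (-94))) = 666303 /9864736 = 0.07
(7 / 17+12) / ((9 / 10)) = 13.79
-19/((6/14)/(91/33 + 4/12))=-4522/33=-137.03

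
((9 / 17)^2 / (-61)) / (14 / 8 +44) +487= 523704595 / 1075369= 487.00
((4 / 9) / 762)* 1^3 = 2 / 3429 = 0.00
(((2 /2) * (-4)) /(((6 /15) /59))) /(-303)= 590 /303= 1.95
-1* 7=-7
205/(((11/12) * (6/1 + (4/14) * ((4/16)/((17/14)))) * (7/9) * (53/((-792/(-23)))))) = 27099360/878899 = 30.83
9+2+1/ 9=100/ 9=11.11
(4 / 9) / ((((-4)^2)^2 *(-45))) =-1 / 25920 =-0.00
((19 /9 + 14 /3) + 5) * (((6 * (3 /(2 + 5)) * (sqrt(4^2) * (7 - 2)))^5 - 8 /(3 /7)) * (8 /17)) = 15382594376269184 /7714413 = 1994007110.62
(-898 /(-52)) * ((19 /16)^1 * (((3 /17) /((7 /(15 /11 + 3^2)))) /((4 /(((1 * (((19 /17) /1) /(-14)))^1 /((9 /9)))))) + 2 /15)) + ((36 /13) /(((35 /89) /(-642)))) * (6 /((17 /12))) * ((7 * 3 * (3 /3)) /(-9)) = 173713362878267 /3888044160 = 44678.86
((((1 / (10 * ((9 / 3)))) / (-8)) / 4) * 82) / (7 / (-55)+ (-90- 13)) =0.00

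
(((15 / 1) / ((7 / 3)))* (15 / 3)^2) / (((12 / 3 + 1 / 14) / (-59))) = -44250 / 19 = -2328.95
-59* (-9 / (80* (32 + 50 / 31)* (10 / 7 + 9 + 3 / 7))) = 115227 / 6335360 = 0.02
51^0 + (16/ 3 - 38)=-95/ 3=-31.67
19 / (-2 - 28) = -19 / 30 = -0.63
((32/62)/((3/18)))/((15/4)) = 128/155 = 0.83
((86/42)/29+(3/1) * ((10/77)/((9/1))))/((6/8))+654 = 1878070/2871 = 654.15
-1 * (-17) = 17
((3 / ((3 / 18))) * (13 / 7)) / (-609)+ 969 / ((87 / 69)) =1091985 / 1421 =768.46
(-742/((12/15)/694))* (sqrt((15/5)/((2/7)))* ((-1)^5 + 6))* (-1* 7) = 22528975* sqrt(42)/2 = 73002222.59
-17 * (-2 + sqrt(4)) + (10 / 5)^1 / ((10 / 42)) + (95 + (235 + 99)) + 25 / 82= 179459 / 410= 437.70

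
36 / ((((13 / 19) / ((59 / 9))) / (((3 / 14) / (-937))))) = -6726 / 85267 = -0.08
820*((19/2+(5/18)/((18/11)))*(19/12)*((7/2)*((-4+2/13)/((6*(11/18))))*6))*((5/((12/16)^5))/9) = -647436.66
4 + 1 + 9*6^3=1949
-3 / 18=-1 / 6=-0.17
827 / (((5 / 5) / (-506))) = -418462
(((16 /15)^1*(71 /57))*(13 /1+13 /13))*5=15904 /171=93.01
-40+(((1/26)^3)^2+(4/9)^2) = -995944461743/25022177856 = -39.80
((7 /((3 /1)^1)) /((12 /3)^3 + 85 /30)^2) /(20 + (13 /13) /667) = 18676 /715082047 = 0.00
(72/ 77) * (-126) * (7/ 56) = -162/ 11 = -14.73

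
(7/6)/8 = 0.15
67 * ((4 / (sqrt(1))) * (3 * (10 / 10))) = 804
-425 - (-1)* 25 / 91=-38650 / 91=-424.73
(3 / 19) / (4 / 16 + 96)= 12 / 7315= 0.00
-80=-80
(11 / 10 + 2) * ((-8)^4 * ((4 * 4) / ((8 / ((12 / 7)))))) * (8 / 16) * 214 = 163037184 / 35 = 4658205.26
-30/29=-1.03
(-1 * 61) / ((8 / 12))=-183 / 2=-91.50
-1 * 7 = -7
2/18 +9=82/9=9.11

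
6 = 6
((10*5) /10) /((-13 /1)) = -0.38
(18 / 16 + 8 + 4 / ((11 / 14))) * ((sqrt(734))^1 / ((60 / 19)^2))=38.62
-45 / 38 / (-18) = 5 / 76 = 0.07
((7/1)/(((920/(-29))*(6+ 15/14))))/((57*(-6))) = 1421/15574680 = 0.00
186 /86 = 93 /43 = 2.16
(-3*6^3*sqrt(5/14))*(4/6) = -216*sqrt(70)/7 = -258.17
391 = 391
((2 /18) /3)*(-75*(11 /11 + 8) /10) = -5 /2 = -2.50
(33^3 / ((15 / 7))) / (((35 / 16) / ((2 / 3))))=127776 / 25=5111.04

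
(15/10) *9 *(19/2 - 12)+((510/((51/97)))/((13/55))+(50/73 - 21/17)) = 262615929/64532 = 4069.55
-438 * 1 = -438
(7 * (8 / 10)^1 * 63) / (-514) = -882 / 1285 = -0.69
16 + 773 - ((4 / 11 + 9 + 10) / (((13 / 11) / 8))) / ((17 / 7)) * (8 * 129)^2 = -12703431903 / 221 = -57481592.32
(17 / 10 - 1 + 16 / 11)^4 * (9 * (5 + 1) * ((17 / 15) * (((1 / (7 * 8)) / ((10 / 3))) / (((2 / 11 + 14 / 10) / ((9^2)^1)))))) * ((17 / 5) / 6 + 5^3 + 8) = 52223734092838437 / 1080772000000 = 48320.77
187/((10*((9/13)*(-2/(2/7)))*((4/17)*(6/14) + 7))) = -3179/5850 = -0.54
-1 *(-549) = 549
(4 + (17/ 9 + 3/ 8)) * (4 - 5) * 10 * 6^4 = -81180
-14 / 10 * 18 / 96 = -21 / 80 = -0.26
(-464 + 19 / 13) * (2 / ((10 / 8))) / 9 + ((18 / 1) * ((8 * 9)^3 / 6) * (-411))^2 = 123901623736117445656 / 585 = 211797647412166573.77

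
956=956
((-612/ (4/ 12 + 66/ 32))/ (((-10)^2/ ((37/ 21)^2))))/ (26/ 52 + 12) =-2234208/ 3521875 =-0.63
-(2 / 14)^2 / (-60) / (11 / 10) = 1 / 3234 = 0.00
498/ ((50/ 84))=20916/ 25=836.64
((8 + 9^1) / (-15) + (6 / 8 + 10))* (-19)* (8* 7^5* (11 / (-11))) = 24567352.13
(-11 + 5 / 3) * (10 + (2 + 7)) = -532 / 3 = -177.33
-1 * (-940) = 940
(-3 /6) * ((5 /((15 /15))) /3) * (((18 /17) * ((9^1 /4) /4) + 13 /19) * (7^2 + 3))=-214955 /3876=-55.46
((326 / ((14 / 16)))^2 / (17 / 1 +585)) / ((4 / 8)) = 6801664 / 14749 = 461.16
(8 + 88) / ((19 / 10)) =50.53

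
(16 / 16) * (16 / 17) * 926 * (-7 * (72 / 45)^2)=-6637568 / 425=-15617.81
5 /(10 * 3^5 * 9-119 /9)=45 /196711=0.00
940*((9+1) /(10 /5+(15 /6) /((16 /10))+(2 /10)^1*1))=2498.34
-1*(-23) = 23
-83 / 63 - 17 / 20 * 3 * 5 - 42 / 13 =-56669 / 3276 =-17.30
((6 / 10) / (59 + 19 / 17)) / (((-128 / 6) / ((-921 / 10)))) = 140913 / 3270400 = 0.04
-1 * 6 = -6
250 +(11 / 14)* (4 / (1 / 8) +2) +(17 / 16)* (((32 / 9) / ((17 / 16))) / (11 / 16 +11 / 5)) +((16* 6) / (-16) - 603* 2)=-1941899 / 2079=-934.05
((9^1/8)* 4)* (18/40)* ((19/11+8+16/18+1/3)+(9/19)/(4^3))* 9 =21368367/107008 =199.69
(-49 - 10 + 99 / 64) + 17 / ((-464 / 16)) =-107721 / 1856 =-58.04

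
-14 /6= -7 /3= -2.33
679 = 679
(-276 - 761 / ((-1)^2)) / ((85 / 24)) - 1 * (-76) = -1084 / 5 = -216.80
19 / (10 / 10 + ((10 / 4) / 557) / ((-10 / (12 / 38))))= 402154 / 21163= 19.00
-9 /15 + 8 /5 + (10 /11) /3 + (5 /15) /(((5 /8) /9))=1007 /165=6.10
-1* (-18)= 18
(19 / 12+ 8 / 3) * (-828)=-3519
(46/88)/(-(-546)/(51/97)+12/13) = 5083/10107064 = 0.00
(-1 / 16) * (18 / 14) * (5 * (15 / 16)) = -675 / 1792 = -0.38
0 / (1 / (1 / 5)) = 0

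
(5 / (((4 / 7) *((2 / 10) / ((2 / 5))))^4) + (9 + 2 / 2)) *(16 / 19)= 12165 / 19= 640.26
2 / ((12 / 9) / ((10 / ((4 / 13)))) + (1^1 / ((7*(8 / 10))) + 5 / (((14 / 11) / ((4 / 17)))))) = 26520 / 15169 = 1.75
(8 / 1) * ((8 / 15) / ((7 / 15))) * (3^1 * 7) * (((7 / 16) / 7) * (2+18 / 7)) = 384 / 7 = 54.86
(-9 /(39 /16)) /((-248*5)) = 6 /2015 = 0.00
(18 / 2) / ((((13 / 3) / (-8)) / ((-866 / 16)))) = 11691 / 13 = 899.31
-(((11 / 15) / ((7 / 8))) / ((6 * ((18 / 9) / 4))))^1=-88 / 315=-0.28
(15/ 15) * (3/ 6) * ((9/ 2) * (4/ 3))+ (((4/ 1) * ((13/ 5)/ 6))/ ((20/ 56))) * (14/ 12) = 1949/ 225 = 8.66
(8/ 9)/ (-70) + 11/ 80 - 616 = -3104011/ 5040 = -615.88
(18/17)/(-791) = -18/13447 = -0.00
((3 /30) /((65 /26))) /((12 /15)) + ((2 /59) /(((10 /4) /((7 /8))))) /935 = 55179 /1103300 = 0.05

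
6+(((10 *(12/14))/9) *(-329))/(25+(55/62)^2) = -365822/59475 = -6.15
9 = 9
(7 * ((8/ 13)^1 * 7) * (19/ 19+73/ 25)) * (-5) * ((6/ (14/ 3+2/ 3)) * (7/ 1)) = -302526/ 65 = -4654.25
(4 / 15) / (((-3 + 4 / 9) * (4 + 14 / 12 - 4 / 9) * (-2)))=108 / 9775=0.01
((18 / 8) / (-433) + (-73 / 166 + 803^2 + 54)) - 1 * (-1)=92703005219 / 143756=644863.56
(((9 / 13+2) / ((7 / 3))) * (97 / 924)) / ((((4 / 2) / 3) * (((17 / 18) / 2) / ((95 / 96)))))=414675 / 1089088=0.38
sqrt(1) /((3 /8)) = 8 /3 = 2.67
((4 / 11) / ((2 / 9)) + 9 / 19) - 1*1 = 232 / 209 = 1.11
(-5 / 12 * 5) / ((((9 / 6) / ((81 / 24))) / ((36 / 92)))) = -675 / 368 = -1.83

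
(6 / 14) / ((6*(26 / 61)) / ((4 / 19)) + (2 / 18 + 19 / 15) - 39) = -8235 / 489496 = -0.02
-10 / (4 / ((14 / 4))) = -35 / 4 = -8.75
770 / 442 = 385 / 221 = 1.74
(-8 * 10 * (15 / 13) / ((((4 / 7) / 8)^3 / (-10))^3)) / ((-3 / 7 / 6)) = -347105585971200000 / 13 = -26700429690092307.69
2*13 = 26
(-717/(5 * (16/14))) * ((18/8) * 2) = -45171/80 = -564.64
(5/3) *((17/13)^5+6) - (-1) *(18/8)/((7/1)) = 520691011/31188612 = 16.69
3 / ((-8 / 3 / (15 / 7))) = -135 / 56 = -2.41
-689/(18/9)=-689/2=-344.50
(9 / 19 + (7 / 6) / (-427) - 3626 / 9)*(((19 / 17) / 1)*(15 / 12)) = -41976215 / 74664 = -562.20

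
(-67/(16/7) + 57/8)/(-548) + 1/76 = 8937/166592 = 0.05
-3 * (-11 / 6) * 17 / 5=187 / 10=18.70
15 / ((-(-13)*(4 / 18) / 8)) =540 / 13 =41.54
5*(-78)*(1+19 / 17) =-14040 / 17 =-825.88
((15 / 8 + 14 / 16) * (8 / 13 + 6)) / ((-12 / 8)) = -12.13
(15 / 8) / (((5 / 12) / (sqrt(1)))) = 9 / 2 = 4.50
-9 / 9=-1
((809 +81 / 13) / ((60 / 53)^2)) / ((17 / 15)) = 14884891 / 26520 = 561.27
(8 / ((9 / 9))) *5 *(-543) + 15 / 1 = -21705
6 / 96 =0.06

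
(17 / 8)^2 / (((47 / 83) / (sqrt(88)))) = 23987 * sqrt(22) / 1504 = 74.81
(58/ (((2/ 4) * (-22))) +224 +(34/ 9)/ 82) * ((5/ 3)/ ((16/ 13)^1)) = 57720065/ 194832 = 296.26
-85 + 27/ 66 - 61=-3203/ 22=-145.59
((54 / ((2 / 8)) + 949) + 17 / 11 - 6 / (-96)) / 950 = 205323 / 167200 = 1.23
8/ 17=0.47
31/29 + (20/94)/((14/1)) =10344/9541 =1.08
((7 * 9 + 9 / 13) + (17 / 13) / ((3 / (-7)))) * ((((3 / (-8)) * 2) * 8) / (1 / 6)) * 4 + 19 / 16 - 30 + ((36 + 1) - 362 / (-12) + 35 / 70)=-5424715 / 624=-8693.45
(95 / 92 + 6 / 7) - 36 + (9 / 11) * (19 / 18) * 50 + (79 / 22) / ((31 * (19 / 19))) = 2017591 / 219604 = 9.19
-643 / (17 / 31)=-19933 / 17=-1172.53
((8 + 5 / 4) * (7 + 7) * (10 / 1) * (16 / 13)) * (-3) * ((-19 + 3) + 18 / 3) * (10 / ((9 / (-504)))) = -348096000 / 13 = -26776615.38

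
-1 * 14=-14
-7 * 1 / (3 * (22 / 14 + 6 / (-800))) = -19600 / 13137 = -1.49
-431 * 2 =-862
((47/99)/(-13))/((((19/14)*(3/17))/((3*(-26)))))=22372/1881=11.89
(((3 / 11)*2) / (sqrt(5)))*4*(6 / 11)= 144*sqrt(5) / 605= 0.53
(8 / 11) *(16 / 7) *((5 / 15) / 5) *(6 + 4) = 256 / 231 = 1.11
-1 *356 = -356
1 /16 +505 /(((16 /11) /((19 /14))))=105559 /224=471.25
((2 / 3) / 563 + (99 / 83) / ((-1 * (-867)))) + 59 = 2390432248 / 40514043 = 59.00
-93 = -93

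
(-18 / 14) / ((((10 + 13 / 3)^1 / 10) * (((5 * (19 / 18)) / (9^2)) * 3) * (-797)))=26244 / 4558043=0.01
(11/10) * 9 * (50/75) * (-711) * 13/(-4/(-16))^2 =-4880304/5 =-976060.80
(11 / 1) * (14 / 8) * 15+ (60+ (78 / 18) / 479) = 2004667 / 5748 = 348.76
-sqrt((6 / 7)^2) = -6 / 7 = -0.86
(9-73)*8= -512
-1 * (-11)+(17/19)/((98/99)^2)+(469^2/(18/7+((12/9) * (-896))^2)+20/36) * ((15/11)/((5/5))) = 3487130683124603/270722605423116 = 12.88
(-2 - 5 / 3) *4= -44 / 3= -14.67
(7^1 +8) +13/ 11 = 178/ 11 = 16.18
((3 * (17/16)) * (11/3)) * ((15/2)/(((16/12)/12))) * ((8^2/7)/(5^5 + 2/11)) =185130/80213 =2.31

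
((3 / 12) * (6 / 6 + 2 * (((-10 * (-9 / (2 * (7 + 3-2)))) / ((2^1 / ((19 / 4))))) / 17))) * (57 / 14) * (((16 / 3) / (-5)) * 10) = -26581 / 952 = -27.92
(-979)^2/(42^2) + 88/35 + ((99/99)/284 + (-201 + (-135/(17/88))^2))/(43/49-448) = -360764484505639/660839633370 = -545.92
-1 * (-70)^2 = -4900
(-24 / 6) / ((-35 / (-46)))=-184 / 35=-5.26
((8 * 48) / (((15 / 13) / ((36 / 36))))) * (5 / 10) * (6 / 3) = 1664 / 5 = 332.80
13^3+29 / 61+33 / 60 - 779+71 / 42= 1420.72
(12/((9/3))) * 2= 8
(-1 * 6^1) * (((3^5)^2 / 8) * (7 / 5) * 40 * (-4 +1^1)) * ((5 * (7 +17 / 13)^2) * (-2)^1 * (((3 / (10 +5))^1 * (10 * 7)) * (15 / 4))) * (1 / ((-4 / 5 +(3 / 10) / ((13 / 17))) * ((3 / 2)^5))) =59997563136000 / 689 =87079191779.39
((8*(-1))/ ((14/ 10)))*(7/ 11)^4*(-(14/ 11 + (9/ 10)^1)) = 327908/ 161051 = 2.04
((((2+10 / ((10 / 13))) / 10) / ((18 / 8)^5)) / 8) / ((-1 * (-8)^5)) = 1 / 10077696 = 0.00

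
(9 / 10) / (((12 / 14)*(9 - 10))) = -21 / 20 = -1.05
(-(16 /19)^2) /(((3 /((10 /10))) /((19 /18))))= -128 /513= -0.25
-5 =-5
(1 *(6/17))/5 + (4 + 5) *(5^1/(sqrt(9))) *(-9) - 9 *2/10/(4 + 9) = -29850/221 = -135.07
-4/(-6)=2/3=0.67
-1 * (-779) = 779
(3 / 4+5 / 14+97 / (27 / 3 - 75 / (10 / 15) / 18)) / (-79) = -11205 / 24332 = -0.46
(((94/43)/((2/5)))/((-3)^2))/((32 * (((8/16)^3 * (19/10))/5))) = 5875/14706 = 0.40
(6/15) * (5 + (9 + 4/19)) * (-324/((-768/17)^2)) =-70227/77824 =-0.90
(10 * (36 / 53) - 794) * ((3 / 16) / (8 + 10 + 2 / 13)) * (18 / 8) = -7322211 / 400256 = -18.29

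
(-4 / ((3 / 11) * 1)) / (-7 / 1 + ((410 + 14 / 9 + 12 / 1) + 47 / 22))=-2904 / 82901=-0.04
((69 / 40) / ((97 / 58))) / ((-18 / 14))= -4669 / 5820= -0.80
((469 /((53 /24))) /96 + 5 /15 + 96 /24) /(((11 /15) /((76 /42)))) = 395485 /24486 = 16.15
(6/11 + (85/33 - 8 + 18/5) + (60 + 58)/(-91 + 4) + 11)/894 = 6671/712965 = 0.01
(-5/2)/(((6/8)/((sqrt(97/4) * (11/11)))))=-5 * sqrt(97)/3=-16.41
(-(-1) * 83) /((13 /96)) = 7968 /13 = 612.92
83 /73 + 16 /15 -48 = -50147 /1095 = -45.80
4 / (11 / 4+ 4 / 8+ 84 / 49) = 112 / 139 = 0.81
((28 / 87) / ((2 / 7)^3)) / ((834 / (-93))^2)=2307361 / 13447416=0.17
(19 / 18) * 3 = 19 / 6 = 3.17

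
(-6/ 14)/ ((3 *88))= -1/ 616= -0.00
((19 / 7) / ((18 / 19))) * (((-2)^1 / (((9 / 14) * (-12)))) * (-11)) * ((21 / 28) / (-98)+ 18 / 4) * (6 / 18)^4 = -2330977 / 5143824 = -0.45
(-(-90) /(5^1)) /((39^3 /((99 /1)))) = 66 /2197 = 0.03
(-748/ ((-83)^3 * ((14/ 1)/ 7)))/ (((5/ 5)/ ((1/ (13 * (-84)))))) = -187/ 312195702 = -0.00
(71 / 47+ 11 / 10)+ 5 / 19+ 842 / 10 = 777569 / 8930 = 87.07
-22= -22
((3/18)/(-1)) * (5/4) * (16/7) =-10/21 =-0.48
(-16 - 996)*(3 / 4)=-759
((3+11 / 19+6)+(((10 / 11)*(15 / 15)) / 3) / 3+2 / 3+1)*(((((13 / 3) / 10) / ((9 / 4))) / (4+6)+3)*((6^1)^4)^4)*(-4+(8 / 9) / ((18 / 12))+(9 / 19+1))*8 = -148426440181498773504 / 99275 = -1495103905127159.64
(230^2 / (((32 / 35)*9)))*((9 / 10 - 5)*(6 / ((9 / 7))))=-26569025 / 216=-123004.75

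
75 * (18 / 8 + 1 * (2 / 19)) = 13425 / 76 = 176.64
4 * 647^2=1674436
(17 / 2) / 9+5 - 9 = -55 / 18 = -3.06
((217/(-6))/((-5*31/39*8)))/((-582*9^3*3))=-91/101826720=-0.00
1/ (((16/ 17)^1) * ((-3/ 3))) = -17/ 16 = -1.06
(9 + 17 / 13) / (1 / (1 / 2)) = 67 / 13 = 5.15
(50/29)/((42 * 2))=25/1218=0.02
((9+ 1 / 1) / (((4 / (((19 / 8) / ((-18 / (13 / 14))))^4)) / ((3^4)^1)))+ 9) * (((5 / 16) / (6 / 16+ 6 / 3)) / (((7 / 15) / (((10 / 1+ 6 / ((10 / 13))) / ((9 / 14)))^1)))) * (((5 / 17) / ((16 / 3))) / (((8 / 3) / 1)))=8208729108843925 / 5620802493874176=1.46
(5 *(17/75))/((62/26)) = 0.48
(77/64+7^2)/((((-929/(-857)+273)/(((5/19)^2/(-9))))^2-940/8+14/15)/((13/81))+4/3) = 0.00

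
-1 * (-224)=224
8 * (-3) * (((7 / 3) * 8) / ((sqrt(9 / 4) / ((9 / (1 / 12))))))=-32256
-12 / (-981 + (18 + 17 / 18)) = 216 / 17317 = 0.01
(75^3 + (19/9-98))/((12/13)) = 12337039/27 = 456927.37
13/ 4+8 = 45/ 4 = 11.25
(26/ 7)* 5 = 130/ 7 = 18.57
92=92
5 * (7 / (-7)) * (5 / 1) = -25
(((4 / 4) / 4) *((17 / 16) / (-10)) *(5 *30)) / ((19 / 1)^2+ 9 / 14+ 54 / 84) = -1785 / 162304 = -0.01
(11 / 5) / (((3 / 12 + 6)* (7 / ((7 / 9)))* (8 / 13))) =143 / 2250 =0.06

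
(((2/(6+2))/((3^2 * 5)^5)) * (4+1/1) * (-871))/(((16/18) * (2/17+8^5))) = -0.00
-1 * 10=-10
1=1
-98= -98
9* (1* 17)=153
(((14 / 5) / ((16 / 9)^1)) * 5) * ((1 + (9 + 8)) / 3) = 189 / 4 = 47.25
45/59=0.76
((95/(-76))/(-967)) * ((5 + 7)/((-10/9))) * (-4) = 54/967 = 0.06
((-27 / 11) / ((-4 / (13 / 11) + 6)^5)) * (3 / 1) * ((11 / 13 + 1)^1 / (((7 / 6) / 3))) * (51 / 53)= -187388721 / 681698402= -0.27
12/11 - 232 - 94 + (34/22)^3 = -321.22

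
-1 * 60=-60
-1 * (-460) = 460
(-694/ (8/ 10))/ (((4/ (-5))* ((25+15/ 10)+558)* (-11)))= -8675/ 51436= -0.17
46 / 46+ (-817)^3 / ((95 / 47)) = -1348995264 / 5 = -269799052.80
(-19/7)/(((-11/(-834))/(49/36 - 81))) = 7571747/462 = 16389.06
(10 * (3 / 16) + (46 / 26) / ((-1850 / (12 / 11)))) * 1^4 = 1983021 / 1058200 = 1.87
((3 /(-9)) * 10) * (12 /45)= -8 /9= -0.89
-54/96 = -9/16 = -0.56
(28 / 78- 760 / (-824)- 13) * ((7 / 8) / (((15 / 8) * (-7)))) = 47074 / 60255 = 0.78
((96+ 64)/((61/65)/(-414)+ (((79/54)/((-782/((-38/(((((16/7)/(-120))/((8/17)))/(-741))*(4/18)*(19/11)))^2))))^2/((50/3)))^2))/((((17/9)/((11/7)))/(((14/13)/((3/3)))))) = 27344951761760879297673600/979316900827195651098322975640261481805681935919660040572693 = 0.00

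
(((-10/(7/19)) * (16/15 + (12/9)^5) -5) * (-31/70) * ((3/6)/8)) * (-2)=-7821703/952560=-8.21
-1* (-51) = 51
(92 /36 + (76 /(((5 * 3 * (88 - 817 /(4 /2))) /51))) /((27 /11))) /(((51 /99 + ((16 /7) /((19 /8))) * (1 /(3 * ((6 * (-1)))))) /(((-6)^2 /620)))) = 845852469 /3019895225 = 0.28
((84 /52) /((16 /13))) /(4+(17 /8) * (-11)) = -21 /310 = -0.07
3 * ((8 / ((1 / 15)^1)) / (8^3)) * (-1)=-45 / 64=-0.70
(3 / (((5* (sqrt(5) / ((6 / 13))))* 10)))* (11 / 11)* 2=18* sqrt(5) / 1625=0.02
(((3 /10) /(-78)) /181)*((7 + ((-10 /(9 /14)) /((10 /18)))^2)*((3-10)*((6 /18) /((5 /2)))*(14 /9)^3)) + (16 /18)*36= 4124405564 /128650275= 32.06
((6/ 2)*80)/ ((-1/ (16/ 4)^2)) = -3840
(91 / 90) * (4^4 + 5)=2639 / 10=263.90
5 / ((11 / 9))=45 / 11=4.09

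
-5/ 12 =-0.42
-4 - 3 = -7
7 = 7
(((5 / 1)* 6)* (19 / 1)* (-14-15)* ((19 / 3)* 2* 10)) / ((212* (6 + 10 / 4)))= -1046900 / 901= -1161.93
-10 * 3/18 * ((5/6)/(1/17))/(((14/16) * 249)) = -1700/15687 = -0.11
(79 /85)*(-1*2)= -158 /85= -1.86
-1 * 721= -721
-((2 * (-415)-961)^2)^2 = -10289217397761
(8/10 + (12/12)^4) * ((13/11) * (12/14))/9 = 78/385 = 0.20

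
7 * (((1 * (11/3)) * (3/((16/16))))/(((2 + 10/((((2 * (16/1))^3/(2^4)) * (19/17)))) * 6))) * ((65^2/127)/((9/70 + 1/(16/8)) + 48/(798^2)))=19993381408000/59007625317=338.83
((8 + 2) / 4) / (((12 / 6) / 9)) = 45 / 4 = 11.25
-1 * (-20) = 20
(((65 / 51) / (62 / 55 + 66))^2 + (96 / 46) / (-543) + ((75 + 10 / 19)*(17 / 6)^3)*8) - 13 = 683484199656243715 / 49780390472496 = 13729.99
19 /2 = 9.50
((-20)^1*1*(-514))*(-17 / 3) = -174760 / 3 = -58253.33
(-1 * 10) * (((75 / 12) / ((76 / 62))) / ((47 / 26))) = -50375 / 1786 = -28.21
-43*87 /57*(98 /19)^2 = -11976188 /6859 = -1746.05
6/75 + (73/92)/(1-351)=2503/32200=0.08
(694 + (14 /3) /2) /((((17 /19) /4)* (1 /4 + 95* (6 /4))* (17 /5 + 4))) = 2.95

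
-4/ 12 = -1/ 3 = -0.33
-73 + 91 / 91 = -72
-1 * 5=-5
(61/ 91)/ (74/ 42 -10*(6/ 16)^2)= 5856/ 3107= 1.88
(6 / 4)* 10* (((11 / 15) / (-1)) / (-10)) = 11 / 10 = 1.10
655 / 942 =0.70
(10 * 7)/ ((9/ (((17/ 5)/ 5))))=5.29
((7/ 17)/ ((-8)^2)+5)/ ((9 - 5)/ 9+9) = 49023/ 92480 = 0.53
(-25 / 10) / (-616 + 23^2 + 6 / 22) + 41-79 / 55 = 39.59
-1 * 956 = -956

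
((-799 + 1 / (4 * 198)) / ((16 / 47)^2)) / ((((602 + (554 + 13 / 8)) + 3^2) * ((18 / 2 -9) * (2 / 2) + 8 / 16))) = -1397870663 / 118267776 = -11.82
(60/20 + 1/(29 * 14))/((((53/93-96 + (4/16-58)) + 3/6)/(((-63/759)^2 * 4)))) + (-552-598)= -5271505285066/4583915479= -1150.00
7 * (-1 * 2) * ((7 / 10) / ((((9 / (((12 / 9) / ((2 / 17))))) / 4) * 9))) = -6664 / 1215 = -5.48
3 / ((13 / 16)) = 48 / 13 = 3.69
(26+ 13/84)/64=2197/5376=0.41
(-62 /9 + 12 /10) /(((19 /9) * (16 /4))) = -64 /95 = -0.67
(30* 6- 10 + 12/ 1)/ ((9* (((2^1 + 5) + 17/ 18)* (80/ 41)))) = 287/ 220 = 1.30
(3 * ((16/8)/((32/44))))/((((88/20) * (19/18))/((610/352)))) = 41175/13376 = 3.08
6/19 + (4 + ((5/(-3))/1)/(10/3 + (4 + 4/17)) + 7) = 81375/7334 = 11.10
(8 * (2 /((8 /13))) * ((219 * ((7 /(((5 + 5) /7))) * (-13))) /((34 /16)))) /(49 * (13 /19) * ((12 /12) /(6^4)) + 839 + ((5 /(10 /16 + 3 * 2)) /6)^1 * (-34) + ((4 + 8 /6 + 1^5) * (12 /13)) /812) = -49967859850586496 /244372602421915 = -204.47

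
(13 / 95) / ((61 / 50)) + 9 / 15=4127 / 5795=0.71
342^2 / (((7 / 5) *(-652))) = -146205 / 1141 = -128.14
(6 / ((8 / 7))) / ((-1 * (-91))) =3 / 52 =0.06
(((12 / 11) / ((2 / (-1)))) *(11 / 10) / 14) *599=-1797 / 70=-25.67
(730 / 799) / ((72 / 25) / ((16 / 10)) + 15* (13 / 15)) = 1825 / 29563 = 0.06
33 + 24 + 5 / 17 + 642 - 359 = 5785 / 17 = 340.29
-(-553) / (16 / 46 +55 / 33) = 38157 / 139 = 274.51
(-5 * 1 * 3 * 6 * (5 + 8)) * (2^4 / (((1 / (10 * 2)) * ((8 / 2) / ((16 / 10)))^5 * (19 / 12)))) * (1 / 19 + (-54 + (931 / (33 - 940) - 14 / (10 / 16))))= 38339993862144 / 204641875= 187351.65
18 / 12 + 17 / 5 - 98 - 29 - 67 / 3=-4333 / 30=-144.43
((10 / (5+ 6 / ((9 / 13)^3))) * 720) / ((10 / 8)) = 1399680 / 5609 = 249.54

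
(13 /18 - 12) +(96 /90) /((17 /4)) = -16871 /1530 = -11.03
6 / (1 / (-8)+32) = 16 / 85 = 0.19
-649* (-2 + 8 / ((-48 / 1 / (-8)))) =432.67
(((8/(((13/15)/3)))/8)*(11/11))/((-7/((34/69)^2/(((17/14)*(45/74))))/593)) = -5967952/61893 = -96.42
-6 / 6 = -1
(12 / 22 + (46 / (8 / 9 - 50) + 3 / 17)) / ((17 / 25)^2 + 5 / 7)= -126875 / 695266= -0.18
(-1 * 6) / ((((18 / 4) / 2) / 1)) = -8 / 3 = -2.67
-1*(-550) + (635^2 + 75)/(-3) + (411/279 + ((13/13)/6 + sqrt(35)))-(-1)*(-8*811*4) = -9909689/62 + sqrt(35) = -159827.78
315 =315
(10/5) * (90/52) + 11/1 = 14.46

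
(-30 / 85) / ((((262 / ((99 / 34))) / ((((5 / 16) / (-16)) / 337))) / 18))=0.00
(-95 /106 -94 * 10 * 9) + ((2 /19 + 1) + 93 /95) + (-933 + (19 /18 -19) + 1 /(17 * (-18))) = -14497710911 /1540710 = -9409.76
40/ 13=3.08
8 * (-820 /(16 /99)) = -40590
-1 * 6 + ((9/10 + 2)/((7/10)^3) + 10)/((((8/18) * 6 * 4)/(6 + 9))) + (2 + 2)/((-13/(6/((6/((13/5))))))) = 525533/27440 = 19.15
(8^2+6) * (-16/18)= -560/9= -62.22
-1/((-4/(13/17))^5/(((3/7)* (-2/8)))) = -1113879/40710139904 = -0.00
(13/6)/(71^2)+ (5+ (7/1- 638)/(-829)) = 144465673/25073934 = 5.76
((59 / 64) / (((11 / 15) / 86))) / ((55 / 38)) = 144609 / 1936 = 74.69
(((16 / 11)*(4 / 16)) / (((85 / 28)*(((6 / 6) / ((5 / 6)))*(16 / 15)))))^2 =1225 / 139876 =0.01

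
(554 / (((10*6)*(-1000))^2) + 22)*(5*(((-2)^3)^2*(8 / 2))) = 39600000277 / 1406250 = 28160.00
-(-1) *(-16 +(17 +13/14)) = 27/14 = 1.93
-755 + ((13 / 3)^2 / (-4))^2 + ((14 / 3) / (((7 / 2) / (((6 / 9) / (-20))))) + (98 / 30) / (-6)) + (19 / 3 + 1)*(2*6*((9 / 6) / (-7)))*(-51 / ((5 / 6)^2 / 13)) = 3916777111 / 226800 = 17269.74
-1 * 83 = -83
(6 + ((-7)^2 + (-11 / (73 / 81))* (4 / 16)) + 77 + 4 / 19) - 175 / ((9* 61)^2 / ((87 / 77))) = 791909523475 / 6131300076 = 129.16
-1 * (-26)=26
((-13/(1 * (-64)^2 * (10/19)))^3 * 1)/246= -15069223/16904991277056000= -0.00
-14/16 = -7/8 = -0.88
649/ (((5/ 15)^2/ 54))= 315414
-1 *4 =-4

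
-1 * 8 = -8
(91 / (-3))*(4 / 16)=-91 / 12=-7.58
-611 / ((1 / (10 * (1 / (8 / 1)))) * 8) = -3055 / 32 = -95.47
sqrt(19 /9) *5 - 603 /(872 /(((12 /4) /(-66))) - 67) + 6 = 12901 /2139 + 5 *sqrt(19) /3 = 13.30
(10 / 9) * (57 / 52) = 95 / 78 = 1.22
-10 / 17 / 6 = -5 / 51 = -0.10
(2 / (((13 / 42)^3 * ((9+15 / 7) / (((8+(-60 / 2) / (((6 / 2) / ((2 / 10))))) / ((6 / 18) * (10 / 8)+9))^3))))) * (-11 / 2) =-354882705408 / 41210581217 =-8.61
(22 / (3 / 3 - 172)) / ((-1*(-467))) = -22 / 79857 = -0.00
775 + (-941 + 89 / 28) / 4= 60541 / 112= 540.54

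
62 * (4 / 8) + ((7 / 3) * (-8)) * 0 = 31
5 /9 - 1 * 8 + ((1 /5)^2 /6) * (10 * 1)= -332 /45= -7.38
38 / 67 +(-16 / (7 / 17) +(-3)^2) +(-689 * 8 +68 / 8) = -5189757 / 938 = -5532.79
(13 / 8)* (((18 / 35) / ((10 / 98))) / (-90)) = -91 / 1000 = -0.09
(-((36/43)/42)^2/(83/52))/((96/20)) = -390/7519883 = -0.00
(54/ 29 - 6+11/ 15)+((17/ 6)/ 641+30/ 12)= -83667/ 92945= -0.90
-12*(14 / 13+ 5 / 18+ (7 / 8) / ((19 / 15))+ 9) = -196433 / 1482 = -132.55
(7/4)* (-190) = -665/2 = -332.50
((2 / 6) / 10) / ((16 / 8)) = 1 / 60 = 0.02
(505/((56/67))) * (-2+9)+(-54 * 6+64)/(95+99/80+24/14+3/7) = 4226.73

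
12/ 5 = 2.40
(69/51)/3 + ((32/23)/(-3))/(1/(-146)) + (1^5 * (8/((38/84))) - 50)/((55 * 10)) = 139131438/2042975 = 68.10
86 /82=43 /41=1.05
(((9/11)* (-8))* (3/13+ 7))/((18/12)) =-4512/143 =-31.55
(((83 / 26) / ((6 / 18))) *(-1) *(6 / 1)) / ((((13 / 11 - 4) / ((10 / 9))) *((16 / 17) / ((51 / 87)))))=1319285 / 93496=14.11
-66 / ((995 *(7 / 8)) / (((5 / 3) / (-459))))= 176 / 639387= 0.00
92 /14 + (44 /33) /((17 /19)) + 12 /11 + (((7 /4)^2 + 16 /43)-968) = -2581311571 /2701776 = -955.41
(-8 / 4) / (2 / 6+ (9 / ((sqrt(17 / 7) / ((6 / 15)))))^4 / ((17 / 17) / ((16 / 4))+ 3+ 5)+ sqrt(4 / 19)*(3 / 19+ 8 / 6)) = -614953432870163750 / 1125832307721079173+ 25501962835937500*sqrt(19) / 1125832307721079173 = -0.45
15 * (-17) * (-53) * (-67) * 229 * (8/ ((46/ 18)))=-14929966440/ 23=-649128975.65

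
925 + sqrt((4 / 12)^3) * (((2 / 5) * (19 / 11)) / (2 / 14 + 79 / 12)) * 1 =1064 * sqrt(3) / 93225 + 925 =925.02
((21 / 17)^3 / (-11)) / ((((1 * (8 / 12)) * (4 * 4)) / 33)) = -83349 / 157216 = -0.53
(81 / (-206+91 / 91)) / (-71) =81 / 14555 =0.01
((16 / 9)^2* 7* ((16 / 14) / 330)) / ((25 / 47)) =48128 / 334125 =0.14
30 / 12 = 5 / 2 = 2.50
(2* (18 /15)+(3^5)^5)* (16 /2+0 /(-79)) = 33891544377816 /5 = 6778308875563.20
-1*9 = -9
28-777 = -749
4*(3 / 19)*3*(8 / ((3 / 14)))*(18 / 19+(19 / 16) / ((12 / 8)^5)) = 78.08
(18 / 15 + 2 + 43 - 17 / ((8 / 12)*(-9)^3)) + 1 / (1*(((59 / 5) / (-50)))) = 6021209 / 143370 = 42.00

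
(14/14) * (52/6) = 8.67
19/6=3.17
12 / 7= 1.71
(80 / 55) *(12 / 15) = 64 / 55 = 1.16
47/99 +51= 5096/99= 51.47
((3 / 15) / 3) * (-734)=-734 / 15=-48.93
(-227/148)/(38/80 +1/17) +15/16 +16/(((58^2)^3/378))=-247431610645303/127825152389616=-1.94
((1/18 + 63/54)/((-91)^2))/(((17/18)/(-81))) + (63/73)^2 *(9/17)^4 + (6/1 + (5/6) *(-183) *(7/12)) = -7334244108805079/88457657038296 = -82.91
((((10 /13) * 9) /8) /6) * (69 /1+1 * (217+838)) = 4215 /26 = 162.12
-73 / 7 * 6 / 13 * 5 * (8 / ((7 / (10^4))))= -175200000 / 637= -275039.25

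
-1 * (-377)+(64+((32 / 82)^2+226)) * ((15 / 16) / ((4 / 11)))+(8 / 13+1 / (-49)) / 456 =2197373448757 / 1953133728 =1125.05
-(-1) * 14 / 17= 14 / 17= 0.82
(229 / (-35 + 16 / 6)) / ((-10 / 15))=2061 / 194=10.62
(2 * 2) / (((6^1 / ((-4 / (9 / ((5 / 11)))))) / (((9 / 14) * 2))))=-0.17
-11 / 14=-0.79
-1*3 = -3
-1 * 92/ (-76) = 23/ 19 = 1.21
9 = 9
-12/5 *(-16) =192/5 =38.40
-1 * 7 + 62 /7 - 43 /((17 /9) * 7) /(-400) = 88787 /47600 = 1.87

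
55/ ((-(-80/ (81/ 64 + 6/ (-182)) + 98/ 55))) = 21716475/ 24922058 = 0.87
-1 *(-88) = 88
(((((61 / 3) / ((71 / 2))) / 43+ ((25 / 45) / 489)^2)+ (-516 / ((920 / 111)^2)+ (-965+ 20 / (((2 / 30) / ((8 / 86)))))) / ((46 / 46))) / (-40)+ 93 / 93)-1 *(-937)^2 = -439412292234040885379123 / 500501284170192000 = -877944.39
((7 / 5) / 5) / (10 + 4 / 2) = 7 / 300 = 0.02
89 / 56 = 1.59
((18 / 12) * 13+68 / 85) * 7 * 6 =4263 / 5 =852.60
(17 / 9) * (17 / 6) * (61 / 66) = 17629 / 3564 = 4.95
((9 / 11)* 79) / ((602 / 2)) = 0.21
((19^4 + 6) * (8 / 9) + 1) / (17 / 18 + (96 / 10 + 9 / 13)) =135541250 / 13147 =10309.67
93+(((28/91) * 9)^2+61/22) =103.44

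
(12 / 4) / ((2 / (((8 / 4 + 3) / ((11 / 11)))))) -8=-1 / 2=-0.50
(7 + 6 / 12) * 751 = 11265 / 2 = 5632.50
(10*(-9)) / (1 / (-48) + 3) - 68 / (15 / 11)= -171764 / 2145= -80.08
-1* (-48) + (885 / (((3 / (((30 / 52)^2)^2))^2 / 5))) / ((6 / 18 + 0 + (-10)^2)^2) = 908168502918224073 / 18919940877650176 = 48.00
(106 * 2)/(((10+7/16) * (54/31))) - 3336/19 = -14043080/85671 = -163.92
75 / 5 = 15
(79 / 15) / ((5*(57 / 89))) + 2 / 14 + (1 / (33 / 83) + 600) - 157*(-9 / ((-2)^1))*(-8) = 2059418437 / 329175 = 6256.30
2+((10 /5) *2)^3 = 66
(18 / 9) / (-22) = -1 / 11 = -0.09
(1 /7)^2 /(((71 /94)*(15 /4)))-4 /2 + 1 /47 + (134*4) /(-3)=-443050373 /2452695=-180.64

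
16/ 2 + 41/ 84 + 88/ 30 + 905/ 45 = 39731/ 1260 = 31.53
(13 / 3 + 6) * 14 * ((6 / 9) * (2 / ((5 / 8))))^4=455081984 / 151875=2996.42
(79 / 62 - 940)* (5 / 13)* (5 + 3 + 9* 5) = -1186405 / 62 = -19135.56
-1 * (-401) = 401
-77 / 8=-9.62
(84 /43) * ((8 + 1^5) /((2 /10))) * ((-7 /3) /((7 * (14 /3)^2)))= -405 /301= -1.35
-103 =-103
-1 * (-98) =98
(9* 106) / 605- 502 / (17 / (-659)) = 200161108 / 10285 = 19461.46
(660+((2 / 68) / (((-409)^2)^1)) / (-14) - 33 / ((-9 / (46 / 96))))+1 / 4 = 1897660923395 / 2866527216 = 662.01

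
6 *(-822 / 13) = -4932 / 13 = -379.38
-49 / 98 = -1 / 2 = -0.50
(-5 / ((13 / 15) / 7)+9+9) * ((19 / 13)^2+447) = -22088064 / 2197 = -10053.74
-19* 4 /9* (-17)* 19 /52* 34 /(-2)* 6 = -208658 /39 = -5350.21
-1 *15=-15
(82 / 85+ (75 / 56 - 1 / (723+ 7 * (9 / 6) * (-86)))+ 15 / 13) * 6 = 1928833 / 92820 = 20.78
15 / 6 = 5 / 2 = 2.50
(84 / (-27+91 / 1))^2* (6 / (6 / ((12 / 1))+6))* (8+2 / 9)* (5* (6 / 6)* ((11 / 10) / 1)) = 59829 / 832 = 71.91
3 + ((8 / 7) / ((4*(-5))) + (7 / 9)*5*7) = 9502 / 315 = 30.17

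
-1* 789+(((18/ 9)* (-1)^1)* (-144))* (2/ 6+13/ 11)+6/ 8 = -15483/ 44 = -351.89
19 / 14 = 1.36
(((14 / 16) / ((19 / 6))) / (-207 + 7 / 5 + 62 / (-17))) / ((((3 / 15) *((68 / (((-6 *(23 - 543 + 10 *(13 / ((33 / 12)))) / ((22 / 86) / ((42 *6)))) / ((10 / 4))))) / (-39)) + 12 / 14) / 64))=-94142647872000 / 954801620201281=-0.10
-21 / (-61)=21 / 61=0.34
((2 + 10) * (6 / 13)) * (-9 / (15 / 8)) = -1728 / 65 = -26.58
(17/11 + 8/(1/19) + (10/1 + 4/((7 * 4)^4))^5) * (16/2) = 94388936827085114814701669783947/117804903638801000597291008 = 801230.97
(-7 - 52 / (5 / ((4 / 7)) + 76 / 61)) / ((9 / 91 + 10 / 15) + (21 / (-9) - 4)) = 2.19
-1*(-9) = 9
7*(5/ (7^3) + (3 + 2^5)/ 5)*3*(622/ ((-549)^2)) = 498844/ 1640961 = 0.30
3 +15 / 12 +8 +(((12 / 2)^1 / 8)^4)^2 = 809377 / 65536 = 12.35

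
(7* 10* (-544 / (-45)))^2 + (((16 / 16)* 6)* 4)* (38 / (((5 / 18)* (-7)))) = 2028791264 / 2835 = 715623.02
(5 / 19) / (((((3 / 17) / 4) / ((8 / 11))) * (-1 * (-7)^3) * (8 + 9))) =160 / 215061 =0.00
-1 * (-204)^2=-41616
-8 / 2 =-4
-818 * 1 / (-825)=818 / 825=0.99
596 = 596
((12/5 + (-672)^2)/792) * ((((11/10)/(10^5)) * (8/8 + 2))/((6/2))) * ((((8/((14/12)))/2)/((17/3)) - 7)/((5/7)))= -0.06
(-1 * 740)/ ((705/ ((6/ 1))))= -296/ 47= -6.30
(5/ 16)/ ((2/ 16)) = 5/ 2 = 2.50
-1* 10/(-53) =0.19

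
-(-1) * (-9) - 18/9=-11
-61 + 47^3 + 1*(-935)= 102827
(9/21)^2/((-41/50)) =-450/2009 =-0.22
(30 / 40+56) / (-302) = -227 / 1208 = -0.19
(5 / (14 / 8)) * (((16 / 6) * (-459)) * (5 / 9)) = -13600 / 7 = -1942.86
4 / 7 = 0.57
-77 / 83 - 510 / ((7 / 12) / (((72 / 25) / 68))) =-110263 / 2905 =-37.96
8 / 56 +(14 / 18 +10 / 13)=1384 / 819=1.69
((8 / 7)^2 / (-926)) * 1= -32 / 22687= -0.00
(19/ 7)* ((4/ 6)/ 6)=19/ 63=0.30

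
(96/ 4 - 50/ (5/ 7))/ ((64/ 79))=-1817/ 32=-56.78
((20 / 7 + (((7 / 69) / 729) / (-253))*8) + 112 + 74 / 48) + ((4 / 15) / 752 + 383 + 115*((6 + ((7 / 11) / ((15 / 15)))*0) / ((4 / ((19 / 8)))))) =304500710267713 / 334952346960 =909.09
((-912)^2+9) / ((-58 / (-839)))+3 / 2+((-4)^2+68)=12031822.86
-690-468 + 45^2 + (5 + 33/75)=21811/25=872.44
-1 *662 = -662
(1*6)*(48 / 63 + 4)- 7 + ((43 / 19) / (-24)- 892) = -870.52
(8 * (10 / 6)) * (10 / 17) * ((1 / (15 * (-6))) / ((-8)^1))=5 / 459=0.01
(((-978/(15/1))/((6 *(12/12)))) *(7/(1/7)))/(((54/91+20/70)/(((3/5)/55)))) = -726817/110000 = -6.61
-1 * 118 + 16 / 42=-2470 / 21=-117.62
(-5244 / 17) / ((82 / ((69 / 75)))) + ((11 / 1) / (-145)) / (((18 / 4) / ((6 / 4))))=-5284957 / 1515975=-3.49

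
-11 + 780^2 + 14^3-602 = 610531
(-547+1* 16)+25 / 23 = -12188 / 23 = -529.91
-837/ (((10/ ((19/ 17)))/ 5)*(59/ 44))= -349866/ 1003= -348.82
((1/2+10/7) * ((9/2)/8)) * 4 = 243/56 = 4.34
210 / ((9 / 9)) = 210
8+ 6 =14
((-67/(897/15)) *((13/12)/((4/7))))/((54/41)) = -96145/59616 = -1.61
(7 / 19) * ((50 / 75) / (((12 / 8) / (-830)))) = -23240 / 171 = -135.91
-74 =-74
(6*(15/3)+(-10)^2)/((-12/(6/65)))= -1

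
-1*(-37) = 37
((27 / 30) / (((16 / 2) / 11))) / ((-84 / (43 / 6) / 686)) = -23177 / 320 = -72.43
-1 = -1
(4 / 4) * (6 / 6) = 1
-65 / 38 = -1.71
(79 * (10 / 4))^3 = 7703734.38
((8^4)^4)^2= 79228162514264337593543950336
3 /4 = 0.75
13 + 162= 175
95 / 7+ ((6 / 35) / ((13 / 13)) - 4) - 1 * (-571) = 20326 / 35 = 580.74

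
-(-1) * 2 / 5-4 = -18 / 5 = -3.60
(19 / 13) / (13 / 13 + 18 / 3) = 0.21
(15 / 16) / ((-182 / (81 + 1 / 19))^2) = 45375 / 244036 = 0.19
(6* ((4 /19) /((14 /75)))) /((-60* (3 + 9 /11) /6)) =-0.18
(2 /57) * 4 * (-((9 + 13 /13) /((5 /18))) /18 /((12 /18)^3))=-18 /19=-0.95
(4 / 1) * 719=2876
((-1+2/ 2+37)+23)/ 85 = 12/ 17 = 0.71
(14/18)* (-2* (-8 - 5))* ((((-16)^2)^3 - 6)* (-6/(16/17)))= -12977171935/6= -2162861989.17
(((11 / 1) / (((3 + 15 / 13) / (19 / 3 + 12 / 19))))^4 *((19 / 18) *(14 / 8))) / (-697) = -72711686330881965367 / 237075205431494016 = -306.70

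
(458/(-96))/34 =-229/1632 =-0.14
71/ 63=1.13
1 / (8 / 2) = 1 / 4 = 0.25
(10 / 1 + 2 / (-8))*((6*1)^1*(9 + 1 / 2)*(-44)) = -24453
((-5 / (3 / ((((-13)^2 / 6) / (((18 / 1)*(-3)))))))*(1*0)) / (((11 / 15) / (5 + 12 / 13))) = 0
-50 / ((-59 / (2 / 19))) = 100 / 1121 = 0.09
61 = 61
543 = 543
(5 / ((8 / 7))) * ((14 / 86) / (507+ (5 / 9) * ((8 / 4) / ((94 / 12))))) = 34545 / 24598408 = 0.00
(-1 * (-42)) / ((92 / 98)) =1029 / 23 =44.74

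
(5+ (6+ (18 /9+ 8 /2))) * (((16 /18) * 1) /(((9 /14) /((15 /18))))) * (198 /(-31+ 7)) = -13090 /81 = -161.60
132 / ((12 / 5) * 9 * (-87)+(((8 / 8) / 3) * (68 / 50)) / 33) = -163350 / 2325493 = -0.07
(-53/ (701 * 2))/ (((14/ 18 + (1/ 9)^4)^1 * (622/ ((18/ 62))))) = -3129597/ 137978289856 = -0.00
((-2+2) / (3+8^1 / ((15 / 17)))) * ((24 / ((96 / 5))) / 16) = 0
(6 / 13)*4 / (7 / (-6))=-144 / 91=-1.58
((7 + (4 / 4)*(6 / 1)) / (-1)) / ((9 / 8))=-104 / 9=-11.56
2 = 2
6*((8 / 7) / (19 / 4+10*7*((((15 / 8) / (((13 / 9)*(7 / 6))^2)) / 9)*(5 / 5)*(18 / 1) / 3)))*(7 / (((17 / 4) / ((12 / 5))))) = 10902528 / 14303545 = 0.76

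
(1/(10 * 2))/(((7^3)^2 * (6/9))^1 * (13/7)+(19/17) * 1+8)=51/148583180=0.00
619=619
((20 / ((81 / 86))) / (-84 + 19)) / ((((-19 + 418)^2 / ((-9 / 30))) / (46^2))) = 363952 / 279397755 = 0.00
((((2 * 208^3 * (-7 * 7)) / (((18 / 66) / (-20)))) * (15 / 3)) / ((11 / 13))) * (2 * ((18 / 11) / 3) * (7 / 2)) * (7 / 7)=16050459443200 / 11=1459132676654.55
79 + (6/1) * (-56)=-257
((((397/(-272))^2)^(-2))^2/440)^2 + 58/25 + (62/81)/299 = 64788307371363297060394328924879669243124932486348/27895213802365660130899276464456398527433866214475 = 2.32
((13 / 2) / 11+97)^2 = 4609609 / 484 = 9523.99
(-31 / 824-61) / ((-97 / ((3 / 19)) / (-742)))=-55978335 / 759316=-73.72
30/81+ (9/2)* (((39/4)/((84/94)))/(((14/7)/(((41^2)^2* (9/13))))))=48025322.37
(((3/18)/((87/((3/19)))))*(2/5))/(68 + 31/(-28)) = 28/15480345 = 0.00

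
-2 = -2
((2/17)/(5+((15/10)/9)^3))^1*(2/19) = 864/349163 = 0.00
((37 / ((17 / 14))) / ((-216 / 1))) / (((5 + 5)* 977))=-259 / 17937720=-0.00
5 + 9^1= 14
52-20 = 32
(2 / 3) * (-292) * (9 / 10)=-876 / 5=-175.20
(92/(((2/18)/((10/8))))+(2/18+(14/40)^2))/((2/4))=3726841/1800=2070.47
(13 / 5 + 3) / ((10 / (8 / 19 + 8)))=448 / 95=4.72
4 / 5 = 0.80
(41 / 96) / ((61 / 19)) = 779 / 5856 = 0.13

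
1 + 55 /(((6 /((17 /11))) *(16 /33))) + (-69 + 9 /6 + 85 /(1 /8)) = 20567 /32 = 642.72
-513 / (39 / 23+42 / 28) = -7866 / 49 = -160.53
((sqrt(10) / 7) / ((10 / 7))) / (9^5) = sqrt(10) / 590490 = 0.00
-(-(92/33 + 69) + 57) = 488/33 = 14.79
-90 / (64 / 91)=-4095 / 32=-127.97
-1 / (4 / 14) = -7 / 2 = -3.50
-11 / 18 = -0.61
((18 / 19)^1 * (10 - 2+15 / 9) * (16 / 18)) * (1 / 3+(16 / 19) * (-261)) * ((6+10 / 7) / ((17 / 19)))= -43116736 / 2907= -14832.04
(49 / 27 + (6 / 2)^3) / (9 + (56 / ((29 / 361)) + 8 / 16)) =45124 / 1106541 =0.04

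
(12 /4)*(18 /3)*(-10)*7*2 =-2520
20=20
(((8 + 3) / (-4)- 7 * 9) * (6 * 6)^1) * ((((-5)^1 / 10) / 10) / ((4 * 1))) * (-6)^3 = -63909 / 10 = -6390.90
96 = 96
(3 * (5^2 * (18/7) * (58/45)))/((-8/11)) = -4785/14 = -341.79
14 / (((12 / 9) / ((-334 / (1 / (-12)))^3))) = 676040069376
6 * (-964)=-5784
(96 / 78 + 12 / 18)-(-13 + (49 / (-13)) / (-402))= 1995 / 134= 14.89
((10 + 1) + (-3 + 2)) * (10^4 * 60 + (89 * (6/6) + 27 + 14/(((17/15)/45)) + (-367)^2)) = 125011350/17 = 7353608.82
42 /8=21 /4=5.25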